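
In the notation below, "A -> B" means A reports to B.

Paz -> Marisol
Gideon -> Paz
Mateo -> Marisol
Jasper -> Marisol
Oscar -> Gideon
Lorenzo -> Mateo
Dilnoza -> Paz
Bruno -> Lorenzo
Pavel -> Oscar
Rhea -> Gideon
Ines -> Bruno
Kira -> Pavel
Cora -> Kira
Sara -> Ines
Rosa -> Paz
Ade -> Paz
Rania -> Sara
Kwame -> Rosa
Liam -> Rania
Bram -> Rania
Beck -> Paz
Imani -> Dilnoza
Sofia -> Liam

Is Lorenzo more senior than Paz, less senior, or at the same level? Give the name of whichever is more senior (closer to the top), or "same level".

Paz

Lorenzo is 2 levels below Marisol; Paz is 1. Paz is higher.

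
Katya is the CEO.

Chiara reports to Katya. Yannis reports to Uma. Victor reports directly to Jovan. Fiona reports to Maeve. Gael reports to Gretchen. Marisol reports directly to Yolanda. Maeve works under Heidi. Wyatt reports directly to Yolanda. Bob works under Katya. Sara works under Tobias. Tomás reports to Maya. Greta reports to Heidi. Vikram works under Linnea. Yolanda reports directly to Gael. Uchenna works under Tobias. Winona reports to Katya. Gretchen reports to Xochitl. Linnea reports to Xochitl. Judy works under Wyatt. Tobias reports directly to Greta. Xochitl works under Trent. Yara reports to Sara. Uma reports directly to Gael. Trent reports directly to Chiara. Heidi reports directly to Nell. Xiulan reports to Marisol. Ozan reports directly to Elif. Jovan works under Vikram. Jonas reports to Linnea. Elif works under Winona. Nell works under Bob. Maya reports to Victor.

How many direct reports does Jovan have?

Jovan directly manages Victor. That is 1 direct report.

1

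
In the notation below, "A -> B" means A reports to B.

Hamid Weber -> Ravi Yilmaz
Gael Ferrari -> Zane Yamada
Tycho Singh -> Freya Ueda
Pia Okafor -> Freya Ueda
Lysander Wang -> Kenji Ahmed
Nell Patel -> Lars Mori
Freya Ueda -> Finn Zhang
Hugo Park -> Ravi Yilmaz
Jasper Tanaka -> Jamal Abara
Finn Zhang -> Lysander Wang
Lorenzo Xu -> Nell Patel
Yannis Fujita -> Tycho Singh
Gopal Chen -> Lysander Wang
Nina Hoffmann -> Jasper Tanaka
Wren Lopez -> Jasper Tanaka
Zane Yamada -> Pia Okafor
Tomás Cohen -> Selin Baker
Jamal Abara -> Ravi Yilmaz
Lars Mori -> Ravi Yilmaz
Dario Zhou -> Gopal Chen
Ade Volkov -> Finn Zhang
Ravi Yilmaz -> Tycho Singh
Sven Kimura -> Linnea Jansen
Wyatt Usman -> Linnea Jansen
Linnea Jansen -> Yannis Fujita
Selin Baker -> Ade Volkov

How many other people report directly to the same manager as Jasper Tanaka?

0

Jasper Tanaka reports to Jamal Abara, and Jamal Abara has no other direct reports. Jasper Tanaka has 0 peers.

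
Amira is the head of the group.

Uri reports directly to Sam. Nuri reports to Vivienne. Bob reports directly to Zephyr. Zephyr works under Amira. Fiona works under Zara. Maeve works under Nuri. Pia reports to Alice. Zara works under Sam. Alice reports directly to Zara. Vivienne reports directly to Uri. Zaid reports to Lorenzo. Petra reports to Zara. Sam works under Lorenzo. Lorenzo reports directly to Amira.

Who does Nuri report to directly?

Vivienne

Nuri reports directly to Vivienne.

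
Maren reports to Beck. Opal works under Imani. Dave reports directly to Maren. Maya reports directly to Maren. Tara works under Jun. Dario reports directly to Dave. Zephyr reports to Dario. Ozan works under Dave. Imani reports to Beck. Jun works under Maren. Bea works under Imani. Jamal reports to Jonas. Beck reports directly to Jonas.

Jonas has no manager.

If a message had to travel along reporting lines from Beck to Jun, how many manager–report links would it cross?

Jun is in Beck's organization: the chain from Jun up to Beck is Jun → Maren → Beck, which is 2 links.

2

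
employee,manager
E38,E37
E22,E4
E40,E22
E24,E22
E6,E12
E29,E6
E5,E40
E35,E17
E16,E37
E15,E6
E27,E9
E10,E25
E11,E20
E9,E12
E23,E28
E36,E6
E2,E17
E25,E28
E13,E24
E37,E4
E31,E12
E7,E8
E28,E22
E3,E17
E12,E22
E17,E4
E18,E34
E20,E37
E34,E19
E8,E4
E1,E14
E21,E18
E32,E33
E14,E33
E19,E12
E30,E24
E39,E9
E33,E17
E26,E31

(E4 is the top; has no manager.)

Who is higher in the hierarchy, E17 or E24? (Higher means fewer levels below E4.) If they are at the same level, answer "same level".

E17

E17 is 1 level below E4; E24 is 2. E17 is higher.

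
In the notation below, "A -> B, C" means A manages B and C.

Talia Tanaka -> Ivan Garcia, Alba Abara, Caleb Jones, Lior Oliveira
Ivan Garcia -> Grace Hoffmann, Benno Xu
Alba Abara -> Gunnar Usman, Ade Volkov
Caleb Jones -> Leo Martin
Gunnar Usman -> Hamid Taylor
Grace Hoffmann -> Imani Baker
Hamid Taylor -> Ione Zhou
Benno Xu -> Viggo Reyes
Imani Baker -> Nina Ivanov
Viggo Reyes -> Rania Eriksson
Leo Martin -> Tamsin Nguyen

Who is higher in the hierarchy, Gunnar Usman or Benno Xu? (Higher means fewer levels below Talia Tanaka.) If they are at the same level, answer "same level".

Both Gunnar Usman and Benno Xu are 2 levels below Talia Tanaka.

same level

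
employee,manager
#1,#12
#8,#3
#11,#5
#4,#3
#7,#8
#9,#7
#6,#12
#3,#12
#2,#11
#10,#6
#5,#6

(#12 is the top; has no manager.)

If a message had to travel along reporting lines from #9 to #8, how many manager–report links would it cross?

2

#9 is in #8's organization: the chain from #9 up to #8 is #9 → #7 → #8, which is 2 links.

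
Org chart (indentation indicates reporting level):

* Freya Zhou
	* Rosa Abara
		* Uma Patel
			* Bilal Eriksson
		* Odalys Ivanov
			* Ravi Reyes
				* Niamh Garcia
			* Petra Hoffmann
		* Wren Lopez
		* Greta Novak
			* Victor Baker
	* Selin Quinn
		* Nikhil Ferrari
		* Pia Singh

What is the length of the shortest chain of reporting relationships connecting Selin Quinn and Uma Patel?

Selin Quinn is 1 level below Freya Zhou, and Uma Patel is 2 levels below Freya Zhou (their lowest common manager). The shortest path runs up from Selin Quinn to Freya Zhou and back down to Uma Patel: 1 + 2 = 3 links.

3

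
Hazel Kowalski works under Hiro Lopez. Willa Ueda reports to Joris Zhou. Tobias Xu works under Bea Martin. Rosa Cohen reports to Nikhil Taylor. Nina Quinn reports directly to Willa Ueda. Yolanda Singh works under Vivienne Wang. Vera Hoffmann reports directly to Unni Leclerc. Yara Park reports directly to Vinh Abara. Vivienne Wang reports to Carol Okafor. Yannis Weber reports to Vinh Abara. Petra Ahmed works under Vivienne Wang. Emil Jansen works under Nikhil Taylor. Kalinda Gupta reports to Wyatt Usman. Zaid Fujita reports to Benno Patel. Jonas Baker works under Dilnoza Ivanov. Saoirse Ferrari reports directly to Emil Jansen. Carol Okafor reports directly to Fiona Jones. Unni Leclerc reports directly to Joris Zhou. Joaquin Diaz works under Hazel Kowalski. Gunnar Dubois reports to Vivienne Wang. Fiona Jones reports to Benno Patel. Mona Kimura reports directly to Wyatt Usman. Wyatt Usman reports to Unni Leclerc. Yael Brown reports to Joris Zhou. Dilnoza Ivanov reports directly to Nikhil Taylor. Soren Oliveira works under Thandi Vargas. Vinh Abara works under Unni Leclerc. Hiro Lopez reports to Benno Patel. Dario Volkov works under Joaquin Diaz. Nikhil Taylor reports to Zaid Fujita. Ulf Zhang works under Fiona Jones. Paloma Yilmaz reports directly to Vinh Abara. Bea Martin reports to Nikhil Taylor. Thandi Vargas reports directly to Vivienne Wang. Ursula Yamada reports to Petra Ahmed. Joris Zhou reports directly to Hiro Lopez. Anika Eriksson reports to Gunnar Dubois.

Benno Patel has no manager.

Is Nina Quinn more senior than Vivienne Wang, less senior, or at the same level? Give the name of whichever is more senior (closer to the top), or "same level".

Vivienne Wang

Nina Quinn is 4 levels below Benno Patel; Vivienne Wang is 3. Vivienne Wang is higher.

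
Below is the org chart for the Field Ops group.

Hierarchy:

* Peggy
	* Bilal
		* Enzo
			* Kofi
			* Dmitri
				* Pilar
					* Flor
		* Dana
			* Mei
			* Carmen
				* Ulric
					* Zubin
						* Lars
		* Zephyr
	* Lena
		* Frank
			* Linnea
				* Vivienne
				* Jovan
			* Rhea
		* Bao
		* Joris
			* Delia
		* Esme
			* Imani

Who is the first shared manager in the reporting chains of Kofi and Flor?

Enzo

Kofi's chain of managers is Enzo, Bilal, Peggy. Flor's chain of managers is Pilar, Dmitri, Enzo, Bilal, Peggy. The first manager that appears in both chains is Enzo.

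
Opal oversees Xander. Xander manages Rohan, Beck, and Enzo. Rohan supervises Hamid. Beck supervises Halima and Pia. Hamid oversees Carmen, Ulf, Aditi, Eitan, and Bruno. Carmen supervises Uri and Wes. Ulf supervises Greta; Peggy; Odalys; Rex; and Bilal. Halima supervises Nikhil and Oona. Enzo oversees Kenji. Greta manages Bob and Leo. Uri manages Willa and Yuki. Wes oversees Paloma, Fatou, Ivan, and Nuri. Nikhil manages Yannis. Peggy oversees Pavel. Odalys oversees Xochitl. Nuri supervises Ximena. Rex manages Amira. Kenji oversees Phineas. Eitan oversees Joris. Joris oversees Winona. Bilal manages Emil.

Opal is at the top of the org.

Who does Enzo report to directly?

Xander

Enzo reports directly to Xander.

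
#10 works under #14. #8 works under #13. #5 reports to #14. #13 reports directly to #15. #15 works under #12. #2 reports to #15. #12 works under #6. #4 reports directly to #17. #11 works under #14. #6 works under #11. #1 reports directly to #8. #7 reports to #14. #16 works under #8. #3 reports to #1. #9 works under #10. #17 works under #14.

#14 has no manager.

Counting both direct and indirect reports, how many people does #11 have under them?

#11 directly manages #6. Under #6: #12, #15, #13, #8, #16, #1, #3, #2 (8). That's 9 in total.

9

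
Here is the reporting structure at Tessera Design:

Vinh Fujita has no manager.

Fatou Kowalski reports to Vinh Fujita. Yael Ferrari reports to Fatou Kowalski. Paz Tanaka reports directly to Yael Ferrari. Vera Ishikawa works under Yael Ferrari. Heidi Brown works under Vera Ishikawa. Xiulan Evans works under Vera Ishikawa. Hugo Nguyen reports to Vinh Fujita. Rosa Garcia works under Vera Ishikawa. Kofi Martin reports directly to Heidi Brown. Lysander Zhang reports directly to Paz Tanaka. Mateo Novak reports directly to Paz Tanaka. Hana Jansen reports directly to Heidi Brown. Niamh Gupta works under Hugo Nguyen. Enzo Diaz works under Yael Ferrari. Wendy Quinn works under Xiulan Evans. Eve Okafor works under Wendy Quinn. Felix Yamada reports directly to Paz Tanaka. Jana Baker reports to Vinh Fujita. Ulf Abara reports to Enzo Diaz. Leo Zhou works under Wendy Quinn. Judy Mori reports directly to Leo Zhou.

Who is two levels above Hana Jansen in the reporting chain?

Vera Ishikawa

Hana Jansen reports to Heidi Brown, and Heidi Brown reports to Vera Ishikawa. So Hana Jansen's skip-level manager is Vera Ishikawa.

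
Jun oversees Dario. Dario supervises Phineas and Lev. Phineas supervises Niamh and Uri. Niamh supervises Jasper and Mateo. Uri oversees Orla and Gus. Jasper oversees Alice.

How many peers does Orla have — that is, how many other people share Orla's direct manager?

1

Orla reports to Uri. Uri's other direct reports are Gus — 1 peer.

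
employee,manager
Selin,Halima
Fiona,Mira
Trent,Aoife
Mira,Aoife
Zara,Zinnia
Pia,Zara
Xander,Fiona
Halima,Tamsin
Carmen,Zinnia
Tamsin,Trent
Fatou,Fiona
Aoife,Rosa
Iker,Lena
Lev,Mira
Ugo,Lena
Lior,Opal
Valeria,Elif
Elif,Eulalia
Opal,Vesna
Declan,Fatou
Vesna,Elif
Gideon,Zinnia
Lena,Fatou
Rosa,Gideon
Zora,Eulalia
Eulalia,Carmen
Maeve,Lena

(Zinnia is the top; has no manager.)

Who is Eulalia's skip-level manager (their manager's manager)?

Eulalia reports to Carmen, and Carmen reports to Zinnia. So Eulalia's skip-level manager is Zinnia.

Zinnia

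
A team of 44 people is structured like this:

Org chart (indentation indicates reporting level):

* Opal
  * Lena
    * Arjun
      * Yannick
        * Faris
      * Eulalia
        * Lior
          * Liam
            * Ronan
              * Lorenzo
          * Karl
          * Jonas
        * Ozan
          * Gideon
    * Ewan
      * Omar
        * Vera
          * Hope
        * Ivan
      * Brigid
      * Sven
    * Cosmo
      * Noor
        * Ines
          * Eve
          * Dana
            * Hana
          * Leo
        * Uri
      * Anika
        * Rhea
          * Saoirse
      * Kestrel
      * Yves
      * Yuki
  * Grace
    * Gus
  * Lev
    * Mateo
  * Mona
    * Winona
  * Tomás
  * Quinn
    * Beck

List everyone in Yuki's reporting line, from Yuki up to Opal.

Yuki -> Cosmo -> Lena -> Opal

Yuki reports to Cosmo. Cosmo reports to Lena. Lena reports to Opal. Opal is at the top.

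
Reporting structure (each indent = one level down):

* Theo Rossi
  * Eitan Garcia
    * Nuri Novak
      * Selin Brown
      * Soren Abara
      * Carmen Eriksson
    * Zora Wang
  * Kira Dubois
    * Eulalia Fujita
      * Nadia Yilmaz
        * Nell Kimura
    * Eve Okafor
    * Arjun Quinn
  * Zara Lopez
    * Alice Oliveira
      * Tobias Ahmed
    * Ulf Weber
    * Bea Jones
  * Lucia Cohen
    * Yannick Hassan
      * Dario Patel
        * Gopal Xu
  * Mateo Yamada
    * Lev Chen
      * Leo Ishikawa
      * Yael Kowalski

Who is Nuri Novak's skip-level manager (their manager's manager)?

Theo Rossi

Nuri Novak reports to Eitan Garcia, and Eitan Garcia reports to Theo Rossi. So Nuri Novak's skip-level manager is Theo Rossi.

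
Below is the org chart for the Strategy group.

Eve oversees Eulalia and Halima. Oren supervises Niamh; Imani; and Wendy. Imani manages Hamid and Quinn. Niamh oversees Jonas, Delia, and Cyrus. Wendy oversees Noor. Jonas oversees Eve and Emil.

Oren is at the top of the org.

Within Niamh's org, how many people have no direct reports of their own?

5

The people in Niamh's organization with no one reporting to them are Emil, Halima, Eulalia, Delia, Cyrus. That is 5.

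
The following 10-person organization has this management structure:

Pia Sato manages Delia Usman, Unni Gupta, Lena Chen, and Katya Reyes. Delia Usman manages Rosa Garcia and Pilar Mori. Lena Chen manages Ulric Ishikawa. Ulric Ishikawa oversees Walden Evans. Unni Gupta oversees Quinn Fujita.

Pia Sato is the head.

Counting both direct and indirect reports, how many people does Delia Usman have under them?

2

Delia Usman directly manages Rosa Garcia, Pilar Mori. Rosa Garcia has no reports. Pilar Mori has no reports. So Delia Usman's organization is 2 direct reports plus everyone under them: 1 + 1 = 2.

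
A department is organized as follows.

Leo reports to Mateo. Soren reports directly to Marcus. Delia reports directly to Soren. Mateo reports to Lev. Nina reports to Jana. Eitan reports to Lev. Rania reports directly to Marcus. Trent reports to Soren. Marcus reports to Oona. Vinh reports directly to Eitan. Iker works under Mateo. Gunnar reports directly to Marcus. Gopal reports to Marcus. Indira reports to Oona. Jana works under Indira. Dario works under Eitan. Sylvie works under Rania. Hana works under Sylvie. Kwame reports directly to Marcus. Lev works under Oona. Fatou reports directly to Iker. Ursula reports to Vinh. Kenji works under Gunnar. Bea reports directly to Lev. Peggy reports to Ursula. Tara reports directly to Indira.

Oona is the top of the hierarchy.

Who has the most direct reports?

Marcus

Direct-report counts: Oona has 3; Indira has 2; Jana has 1; Marcus has 5; Soren has 2; Rania has 1; Sylvie has 1; Gunnar has 1; Lev has 3; Eitan has 2; Vinh has 1; Ursula has 1; Mateo has 2; Iker has 1. The largest is 5, held by Marcus.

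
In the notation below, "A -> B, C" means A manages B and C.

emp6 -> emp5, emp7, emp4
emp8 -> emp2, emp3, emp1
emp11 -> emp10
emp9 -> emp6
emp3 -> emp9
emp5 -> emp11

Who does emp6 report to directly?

emp6 reports directly to emp9.

emp9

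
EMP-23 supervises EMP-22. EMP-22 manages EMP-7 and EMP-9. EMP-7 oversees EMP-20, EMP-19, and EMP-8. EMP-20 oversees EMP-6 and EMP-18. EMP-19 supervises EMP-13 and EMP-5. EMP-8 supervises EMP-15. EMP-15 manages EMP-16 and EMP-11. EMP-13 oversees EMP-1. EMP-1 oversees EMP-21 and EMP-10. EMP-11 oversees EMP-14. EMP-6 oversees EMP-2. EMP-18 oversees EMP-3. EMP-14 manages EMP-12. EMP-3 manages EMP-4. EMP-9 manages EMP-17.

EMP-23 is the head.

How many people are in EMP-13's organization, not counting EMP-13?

EMP-13 directly manages EMP-1. Under EMP-1: EMP-10, EMP-21 (2). That's 3 in total.

3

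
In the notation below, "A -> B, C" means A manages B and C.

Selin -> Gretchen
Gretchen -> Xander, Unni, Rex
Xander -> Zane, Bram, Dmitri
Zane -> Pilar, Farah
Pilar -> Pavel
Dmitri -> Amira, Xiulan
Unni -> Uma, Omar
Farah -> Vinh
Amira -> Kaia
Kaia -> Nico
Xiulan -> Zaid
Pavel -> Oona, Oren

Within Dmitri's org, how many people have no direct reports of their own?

2

The people in Dmitri's organization with no one reporting to them are Zaid, Nico. That is 2.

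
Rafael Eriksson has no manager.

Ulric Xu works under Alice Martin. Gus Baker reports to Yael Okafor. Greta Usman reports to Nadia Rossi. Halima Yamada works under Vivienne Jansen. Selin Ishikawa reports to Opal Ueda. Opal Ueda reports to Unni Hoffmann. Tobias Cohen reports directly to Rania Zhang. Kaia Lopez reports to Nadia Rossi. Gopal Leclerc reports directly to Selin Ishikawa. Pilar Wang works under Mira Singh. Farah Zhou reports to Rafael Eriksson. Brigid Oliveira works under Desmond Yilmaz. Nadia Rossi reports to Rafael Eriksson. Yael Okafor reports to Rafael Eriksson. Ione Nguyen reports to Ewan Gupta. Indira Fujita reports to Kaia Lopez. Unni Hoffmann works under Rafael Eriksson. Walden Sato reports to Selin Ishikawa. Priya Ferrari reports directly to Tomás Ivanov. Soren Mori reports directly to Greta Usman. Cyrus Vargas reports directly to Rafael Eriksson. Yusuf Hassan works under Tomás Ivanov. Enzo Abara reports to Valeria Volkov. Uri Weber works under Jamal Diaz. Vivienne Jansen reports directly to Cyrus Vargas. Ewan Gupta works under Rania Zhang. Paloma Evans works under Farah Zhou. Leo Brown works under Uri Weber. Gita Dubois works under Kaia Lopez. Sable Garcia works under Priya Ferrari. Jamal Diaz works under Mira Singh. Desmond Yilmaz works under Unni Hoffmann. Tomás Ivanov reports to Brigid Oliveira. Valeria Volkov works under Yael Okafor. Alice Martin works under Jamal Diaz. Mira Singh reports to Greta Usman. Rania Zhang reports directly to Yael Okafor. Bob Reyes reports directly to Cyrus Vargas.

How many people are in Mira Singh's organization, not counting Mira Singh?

6

Mira Singh directly manages Jamal Diaz, Pilar Wang. Under Jamal Diaz: Uri Weber, Leo Brown, Alice Martin, Ulric Xu (4). Pilar Wang has no reports. So Mira Singh's organization is 2 direct reports plus everyone under them: 5 + 1 = 6.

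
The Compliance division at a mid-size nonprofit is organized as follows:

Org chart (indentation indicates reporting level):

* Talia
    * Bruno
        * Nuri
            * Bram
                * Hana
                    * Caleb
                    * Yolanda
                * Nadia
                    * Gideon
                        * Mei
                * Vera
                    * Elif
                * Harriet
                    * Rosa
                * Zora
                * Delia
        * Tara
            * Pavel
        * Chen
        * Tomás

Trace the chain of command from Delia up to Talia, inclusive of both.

Delia -> Bram -> Nuri -> Bruno -> Talia

Delia reports to Bram. Bram reports to Nuri. Nuri reports to Bruno. Bruno reports to Talia. Talia is at the top.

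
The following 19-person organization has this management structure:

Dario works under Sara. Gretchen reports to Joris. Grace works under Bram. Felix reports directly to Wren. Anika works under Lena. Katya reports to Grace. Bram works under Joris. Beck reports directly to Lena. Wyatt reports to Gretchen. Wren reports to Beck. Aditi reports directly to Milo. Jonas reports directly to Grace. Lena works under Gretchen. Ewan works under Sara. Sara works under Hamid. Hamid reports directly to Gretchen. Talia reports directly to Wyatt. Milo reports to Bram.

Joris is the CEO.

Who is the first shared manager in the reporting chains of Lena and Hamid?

Lena's chain of managers is Gretchen, Joris. Hamid's chain of managers is Gretchen, Joris. The first manager that appears in both chains is Gretchen.

Gretchen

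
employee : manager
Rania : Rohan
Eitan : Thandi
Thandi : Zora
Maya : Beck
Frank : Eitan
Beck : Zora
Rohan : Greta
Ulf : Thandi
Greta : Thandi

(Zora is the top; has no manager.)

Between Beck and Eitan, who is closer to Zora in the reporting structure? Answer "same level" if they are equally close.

Beck

Beck is 1 level below Zora; Eitan is 2. Beck is higher.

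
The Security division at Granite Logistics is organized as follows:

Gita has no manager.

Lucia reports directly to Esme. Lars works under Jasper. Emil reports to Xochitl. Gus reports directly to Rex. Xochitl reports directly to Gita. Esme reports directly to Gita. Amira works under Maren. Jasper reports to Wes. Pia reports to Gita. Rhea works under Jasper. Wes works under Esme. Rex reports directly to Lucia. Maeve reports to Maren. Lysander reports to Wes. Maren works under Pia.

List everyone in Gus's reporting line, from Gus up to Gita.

Gus -> Rex -> Lucia -> Esme -> Gita

Gus reports to Rex. Rex reports to Lucia. Lucia reports to Esme. Esme reports to Gita. Gita is at the top.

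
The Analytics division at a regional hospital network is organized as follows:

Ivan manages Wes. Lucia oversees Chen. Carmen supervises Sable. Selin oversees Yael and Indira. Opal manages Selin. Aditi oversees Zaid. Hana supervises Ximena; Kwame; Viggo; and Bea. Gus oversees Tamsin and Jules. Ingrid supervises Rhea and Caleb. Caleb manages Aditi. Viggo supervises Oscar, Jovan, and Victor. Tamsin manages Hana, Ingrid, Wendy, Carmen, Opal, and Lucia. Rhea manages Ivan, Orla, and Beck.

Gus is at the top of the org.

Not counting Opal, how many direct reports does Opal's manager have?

Opal reports to Tamsin. Tamsin's other direct reports are Hana, Ingrid, Wendy, Carmen, Lucia — 5 peers.

5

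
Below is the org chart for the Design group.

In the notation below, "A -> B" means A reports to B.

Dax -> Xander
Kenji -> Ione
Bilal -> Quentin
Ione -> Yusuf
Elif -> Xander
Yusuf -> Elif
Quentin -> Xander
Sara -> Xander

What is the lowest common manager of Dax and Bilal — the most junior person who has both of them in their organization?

Xander

Dax's chain of managers is Xander. Bilal's chain of managers is Quentin, Xander. The first manager that appears in both chains is Xander.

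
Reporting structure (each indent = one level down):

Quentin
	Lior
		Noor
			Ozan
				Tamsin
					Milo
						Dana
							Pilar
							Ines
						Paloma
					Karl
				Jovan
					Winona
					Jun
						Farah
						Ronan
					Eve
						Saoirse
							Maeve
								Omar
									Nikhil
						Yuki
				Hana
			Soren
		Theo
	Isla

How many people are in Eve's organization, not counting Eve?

5

Eve directly manages Saoirse, Yuki. Under Saoirse: Maeve, Omar, Nikhil (3). Yuki has no reports. So Eve's organization is 2 direct reports plus everyone under them: 4 + 1 = 5.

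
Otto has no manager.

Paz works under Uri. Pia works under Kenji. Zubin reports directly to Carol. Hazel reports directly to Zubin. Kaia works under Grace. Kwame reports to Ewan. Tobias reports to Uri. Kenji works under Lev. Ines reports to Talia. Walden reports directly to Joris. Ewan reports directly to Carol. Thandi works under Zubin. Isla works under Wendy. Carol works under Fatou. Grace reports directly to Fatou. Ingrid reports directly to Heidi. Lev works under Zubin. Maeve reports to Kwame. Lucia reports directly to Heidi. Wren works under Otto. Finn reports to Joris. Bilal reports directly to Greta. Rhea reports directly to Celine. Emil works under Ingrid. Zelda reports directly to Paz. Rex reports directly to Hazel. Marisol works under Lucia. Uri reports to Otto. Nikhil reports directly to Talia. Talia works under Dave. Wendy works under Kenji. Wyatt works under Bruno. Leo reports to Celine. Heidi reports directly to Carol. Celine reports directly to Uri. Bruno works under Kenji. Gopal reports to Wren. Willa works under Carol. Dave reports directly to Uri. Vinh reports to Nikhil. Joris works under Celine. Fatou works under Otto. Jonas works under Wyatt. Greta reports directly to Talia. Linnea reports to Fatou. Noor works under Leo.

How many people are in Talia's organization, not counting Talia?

5

Talia directly manages Greta, Ines, Nikhil. Under Greta: Bilal (1). Ines has no reports. Under Nikhil: Vinh (1). So Talia's organization is 3 direct reports plus everyone under them: 2 + 1 + 2 = 5.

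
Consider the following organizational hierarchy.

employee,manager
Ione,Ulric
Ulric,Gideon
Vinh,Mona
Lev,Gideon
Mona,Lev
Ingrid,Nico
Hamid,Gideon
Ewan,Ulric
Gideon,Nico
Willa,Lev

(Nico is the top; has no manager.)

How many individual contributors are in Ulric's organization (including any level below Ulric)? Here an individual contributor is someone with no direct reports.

The people in Ulric's organization with no one reporting to them are Ewan, Ione. That is 2.

2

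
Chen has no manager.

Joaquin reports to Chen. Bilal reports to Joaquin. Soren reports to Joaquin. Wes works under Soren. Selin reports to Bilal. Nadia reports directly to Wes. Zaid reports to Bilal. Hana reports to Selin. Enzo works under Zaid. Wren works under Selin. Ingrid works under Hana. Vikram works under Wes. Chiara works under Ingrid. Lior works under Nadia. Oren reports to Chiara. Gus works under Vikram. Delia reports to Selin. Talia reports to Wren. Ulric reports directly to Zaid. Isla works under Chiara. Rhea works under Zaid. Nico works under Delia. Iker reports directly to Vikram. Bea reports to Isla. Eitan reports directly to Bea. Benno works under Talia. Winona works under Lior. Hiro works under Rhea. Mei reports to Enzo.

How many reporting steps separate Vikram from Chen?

Chain from Vikram up to Chen: Vikram → Wes → Soren → Joaquin → Chen. That is 4 steps up, so Vikram is 4 levels below Chen.

4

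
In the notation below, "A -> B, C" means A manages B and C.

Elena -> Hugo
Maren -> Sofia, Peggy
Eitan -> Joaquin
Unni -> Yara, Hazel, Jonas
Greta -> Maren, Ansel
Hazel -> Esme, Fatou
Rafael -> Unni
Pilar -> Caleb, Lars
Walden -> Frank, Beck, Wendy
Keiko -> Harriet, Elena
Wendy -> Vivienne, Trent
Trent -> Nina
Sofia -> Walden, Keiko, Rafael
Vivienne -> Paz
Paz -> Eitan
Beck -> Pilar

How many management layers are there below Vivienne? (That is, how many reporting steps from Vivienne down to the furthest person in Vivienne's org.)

3

The longest chain under Vivienne runs Vivienne → Paz → Eitan → Joaquin, which is 3 levels below Vivienne.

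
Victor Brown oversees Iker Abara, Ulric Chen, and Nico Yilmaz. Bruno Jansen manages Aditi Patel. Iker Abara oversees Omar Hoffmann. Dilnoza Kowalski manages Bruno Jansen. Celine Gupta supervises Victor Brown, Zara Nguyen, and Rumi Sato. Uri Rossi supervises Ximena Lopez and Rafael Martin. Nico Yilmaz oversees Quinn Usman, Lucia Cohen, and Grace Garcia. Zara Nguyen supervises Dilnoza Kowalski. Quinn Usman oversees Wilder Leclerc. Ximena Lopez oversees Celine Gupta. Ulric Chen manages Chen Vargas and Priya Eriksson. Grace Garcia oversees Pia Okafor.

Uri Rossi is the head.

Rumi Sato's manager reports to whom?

Ximena Lopez

Rumi Sato reports to Celine Gupta, and Celine Gupta reports to Ximena Lopez. So Rumi Sato's skip-level manager is Ximena Lopez.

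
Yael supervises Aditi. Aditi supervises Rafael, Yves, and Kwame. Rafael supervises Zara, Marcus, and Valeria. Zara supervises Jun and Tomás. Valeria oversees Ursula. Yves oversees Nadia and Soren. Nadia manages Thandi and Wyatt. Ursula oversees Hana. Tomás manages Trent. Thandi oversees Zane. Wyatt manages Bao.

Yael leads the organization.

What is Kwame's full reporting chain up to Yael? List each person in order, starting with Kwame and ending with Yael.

Kwame -> Aditi -> Yael

Kwame reports to Aditi. Aditi reports to Yael. Yael is at the top.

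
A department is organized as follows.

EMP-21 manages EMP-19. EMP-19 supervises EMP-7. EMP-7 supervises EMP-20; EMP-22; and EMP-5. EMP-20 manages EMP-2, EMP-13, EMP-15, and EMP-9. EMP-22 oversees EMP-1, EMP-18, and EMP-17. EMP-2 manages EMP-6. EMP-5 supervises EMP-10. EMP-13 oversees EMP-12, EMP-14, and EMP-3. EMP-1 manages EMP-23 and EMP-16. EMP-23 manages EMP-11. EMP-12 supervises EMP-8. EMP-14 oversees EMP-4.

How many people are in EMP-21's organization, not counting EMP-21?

EMP-21 directly manages EMP-19. Under EMP-19: EMP-7, EMP-5, EMP-10, EMP-22, EMP-17, EMP-18, EMP-1, EMP-16, EMP-23, EMP-11, EMP-20, EMP-9, EMP-15, EMP-13, EMP-3, EMP-14, EMP-4, EMP-12, EMP-8, EMP-2, EMP-6 (21). That's 22 in total.

22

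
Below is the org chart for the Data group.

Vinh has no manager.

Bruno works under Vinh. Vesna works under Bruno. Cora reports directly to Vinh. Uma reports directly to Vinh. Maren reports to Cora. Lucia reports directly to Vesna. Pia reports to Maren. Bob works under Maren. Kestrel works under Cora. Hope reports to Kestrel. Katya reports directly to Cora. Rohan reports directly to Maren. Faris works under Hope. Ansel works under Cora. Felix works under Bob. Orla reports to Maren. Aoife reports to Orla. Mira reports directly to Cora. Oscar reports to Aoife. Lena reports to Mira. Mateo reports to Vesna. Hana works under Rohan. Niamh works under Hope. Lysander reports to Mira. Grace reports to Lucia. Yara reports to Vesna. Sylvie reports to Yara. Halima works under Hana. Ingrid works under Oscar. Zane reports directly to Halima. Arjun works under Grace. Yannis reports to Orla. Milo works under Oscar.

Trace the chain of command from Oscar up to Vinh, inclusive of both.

Oscar reports to Aoife. Aoife reports to Orla. Orla reports to Maren. Maren reports to Cora. Cora reports to Vinh. Vinh is at the top.

Oscar -> Aoife -> Orla -> Maren -> Cora -> Vinh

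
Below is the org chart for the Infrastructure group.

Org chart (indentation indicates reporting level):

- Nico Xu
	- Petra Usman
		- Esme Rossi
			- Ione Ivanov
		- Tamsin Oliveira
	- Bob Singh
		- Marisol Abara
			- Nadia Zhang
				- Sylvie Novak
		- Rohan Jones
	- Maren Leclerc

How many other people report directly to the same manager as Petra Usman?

2

Petra Usman reports to Nico Xu. Nico Xu's other direct reports are Bob Singh, Maren Leclerc — 2 peers.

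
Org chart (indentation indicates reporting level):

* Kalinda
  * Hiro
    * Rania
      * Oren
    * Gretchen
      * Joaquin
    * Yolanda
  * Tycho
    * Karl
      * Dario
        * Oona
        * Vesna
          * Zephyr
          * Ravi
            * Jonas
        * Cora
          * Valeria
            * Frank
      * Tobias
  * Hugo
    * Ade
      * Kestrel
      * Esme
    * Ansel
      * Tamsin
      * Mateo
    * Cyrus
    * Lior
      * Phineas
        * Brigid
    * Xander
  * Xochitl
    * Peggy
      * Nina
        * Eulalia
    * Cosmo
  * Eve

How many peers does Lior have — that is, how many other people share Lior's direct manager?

Lior reports to Hugo. Hugo's other direct reports are Ade, Ansel, Cyrus, Xander — 4 peers.

4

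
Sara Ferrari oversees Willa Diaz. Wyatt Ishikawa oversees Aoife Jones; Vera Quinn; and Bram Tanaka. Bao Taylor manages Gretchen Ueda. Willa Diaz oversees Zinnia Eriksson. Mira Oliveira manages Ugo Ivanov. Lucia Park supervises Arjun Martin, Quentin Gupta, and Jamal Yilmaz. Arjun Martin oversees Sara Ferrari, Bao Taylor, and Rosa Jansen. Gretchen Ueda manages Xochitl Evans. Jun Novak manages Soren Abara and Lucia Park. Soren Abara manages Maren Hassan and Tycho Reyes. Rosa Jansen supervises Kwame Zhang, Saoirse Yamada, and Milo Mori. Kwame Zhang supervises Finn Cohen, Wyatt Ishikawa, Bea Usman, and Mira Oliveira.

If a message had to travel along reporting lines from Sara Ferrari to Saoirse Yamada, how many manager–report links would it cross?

Sara Ferrari is 1 level below Arjun Martin, and Saoirse Yamada is 2 levels below Arjun Martin (their lowest common manager). The shortest path runs up from Sara Ferrari to Arjun Martin and back down to Saoirse Yamada: 1 + 2 = 3 links.

3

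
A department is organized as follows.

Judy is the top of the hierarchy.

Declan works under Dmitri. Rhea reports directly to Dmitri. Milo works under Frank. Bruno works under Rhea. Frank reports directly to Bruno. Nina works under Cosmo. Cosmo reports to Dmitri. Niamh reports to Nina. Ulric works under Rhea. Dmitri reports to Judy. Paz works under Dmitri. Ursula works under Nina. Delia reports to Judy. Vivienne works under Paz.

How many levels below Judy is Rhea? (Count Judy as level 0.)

Chain from Rhea up to Judy: Rhea → Dmitri → Judy. That is 2 steps up, so Rhea is 2 levels below Judy.

2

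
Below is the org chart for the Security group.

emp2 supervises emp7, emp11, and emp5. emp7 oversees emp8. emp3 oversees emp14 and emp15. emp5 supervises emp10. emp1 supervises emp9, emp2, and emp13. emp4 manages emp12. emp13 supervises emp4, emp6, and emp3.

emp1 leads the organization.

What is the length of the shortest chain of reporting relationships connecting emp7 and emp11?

emp7 is 1 level below emp2, and emp11 is 1 level below emp2 (their lowest common manager). The shortest path runs up from emp7 to emp2 and back down to emp11: 1 + 1 = 2 links.

2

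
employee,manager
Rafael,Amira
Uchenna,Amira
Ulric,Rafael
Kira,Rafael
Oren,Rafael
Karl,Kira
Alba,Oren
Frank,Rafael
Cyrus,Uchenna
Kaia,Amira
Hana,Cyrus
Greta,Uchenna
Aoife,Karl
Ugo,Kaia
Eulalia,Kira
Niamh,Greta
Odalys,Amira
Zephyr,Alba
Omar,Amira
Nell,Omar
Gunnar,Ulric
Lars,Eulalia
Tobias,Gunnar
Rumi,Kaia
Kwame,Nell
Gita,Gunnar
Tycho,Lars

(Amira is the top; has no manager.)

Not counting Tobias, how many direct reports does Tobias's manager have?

1

Tobias reports to Gunnar. Gunnar's other direct reports are Gita — 1 peer.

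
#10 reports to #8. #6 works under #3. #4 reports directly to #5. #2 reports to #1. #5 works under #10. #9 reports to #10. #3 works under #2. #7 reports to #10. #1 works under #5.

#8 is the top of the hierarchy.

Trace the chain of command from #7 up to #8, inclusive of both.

#7 -> #10 -> #8

#7 reports to #10. #10 reports to #8. #8 is at the top.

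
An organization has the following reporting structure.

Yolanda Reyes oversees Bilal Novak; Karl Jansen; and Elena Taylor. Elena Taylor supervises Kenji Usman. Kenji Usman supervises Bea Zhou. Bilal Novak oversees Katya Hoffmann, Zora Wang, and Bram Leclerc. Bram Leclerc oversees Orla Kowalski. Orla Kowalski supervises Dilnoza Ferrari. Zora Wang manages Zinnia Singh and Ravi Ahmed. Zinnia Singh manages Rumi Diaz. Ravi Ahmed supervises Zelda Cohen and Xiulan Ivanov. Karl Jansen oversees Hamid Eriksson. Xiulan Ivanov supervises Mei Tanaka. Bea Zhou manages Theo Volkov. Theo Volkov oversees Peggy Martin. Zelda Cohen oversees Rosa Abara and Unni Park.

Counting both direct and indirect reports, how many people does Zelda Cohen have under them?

2

Zelda Cohen directly manages Rosa Abara, Unni Park. Rosa Abara has no reports. Unni Park has no reports. So Zelda Cohen's organization is 2 direct reports plus everyone under them: 1 + 1 = 2.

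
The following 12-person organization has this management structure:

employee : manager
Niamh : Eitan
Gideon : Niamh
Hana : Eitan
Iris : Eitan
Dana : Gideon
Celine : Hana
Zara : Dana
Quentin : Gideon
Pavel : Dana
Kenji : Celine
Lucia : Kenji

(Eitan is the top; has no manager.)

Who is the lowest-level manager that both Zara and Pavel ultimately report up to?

Zara's chain of managers is Dana, Gideon, Niamh, Eitan. Pavel's chain of managers is Dana, Gideon, Niamh, Eitan. The first manager that appears in both chains is Dana.

Dana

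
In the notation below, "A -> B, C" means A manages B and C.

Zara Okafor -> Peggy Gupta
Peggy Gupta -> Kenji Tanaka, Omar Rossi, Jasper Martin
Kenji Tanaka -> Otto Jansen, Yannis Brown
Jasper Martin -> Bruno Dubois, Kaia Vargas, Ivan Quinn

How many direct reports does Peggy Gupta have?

3

Peggy Gupta directly manages Kenji Tanaka, Omar Rossi, Jasper Martin. That is 3 direct reports.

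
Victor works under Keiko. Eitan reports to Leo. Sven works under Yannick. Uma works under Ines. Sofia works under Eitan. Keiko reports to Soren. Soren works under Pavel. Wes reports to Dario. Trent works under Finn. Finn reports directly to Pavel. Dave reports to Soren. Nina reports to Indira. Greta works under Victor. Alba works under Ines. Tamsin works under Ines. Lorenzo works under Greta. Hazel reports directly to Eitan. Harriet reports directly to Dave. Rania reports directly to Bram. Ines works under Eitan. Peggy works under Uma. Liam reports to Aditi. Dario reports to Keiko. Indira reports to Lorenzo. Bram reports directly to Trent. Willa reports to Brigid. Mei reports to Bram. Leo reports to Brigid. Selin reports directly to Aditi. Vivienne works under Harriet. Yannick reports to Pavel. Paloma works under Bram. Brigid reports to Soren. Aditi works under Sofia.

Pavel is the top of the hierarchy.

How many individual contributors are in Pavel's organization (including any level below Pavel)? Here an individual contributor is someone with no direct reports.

14

The people in Pavel's organization with no one reporting to them are Sven, Paloma, Mei, Rania, Willa, Selin, Liam, Hazel, Peggy, Alba, Tamsin, Vivienne, Wes, Nina. That is 14.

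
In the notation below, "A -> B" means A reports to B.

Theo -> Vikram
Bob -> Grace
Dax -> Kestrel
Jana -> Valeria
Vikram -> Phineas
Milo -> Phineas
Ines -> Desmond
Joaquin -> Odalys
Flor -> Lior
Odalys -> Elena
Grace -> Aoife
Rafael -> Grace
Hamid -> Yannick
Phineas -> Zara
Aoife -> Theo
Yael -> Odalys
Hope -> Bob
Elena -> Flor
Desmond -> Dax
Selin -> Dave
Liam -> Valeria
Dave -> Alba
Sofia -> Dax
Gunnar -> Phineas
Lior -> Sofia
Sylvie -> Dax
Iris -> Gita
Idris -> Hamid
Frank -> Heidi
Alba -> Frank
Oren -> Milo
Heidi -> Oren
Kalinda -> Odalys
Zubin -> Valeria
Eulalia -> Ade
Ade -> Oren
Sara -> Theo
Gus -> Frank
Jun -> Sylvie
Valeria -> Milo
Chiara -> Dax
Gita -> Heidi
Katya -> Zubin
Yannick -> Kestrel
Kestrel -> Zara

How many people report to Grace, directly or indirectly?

Grace directly manages Rafael, Bob. Rafael has no reports. Under Bob: Hope (1). So Grace's organization is 2 direct reports plus everyone under them: 1 + 2 = 3.

3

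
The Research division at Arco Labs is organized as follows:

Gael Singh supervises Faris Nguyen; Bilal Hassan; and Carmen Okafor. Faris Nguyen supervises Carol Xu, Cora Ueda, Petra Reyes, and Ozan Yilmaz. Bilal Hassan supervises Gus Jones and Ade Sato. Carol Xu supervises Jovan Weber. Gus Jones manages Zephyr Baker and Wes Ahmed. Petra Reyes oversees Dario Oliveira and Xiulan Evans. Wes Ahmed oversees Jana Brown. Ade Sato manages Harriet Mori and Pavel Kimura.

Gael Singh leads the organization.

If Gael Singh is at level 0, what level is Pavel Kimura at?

3

Chain from Pavel Kimura up to Gael Singh: Pavel Kimura → Ade Sato → Bilal Hassan → Gael Singh. That is 3 steps up, so Pavel Kimura is 3 levels below Gael Singh.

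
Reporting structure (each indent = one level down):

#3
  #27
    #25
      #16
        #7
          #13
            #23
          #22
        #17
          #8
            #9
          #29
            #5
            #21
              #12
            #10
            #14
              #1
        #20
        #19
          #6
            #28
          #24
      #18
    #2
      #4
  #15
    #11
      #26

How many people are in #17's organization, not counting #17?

9

#17 directly manages #8, #29. Under #8: #9 (1). Under #29: #14, #1, #10, #21, #12, #5 (6). So #17's organization is 2 direct reports plus everyone under them: 2 + 7 = 9.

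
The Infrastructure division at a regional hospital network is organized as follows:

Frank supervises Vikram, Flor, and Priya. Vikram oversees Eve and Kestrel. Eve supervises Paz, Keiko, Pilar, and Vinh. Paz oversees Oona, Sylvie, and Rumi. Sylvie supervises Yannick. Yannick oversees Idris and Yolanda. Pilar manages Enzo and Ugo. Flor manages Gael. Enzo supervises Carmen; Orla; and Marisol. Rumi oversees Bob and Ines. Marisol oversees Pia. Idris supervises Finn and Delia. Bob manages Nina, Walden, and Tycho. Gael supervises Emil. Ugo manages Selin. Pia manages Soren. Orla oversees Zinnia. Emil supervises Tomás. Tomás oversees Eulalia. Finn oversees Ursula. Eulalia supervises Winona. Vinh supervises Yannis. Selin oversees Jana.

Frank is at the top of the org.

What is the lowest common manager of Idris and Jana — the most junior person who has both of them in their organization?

Eve

Idris's chain of managers is Yannick, Sylvie, Paz, Eve, Vikram, Frank. Jana's chain of managers is Selin, Ugo, Pilar, Eve, Vikram, Frank. The first manager that appears in both chains is Eve.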